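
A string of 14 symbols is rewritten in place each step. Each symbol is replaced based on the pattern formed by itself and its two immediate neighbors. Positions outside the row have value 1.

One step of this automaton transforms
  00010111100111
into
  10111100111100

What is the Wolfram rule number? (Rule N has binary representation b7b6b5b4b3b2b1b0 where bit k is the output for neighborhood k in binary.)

position 6: 111 → 0  (bit 7 = 0)
position 8: 110 → 1  (bit 6 = 1)
position 4: 101 → 1  (bit 5 = 1)
position 0: 100 → 1  (bit 4 = 1)
position 5: 011 → 1  (bit 3 = 1)
position 3: 010 → 1  (bit 2 = 1)
position 2: 001 → 1  (bit 1 = 1)
position 1: 000 → 0  (bit 0 = 0)
bits b7..b0 = 01111110 = 126

126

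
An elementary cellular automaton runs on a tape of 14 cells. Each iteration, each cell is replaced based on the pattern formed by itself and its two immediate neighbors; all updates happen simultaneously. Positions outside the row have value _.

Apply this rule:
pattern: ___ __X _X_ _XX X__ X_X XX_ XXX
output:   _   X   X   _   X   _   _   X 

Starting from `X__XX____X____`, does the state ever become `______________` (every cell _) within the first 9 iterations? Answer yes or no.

XXX__X__XXX___
_X_XXXXX_X_X__
XX__XXX__X_XX_
__XX_X_XXX___X
_X___X__X_X_XX
XXX_XXXXX_X___
_X___XXX__XX__
XXX_X_X_XX__X_
_X__X_X___XXXX
iteration 9 is _X__X_X___XXXX, still not uniform _

no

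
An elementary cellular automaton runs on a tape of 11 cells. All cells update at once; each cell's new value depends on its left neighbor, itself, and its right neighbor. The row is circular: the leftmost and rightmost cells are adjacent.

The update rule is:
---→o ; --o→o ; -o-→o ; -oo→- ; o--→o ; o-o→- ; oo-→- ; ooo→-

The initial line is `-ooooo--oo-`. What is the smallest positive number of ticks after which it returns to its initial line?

tick 1: o-----oo--o
tick 2: -ooooo--oo-

2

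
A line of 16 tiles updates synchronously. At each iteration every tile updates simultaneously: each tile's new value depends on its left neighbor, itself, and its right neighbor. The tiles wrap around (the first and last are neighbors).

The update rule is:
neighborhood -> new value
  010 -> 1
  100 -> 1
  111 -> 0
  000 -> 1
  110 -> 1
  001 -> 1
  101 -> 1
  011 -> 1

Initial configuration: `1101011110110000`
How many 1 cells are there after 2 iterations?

iteration 1: 1111110011111111
iteration 2: 0000011110000000
count of 1: 4

4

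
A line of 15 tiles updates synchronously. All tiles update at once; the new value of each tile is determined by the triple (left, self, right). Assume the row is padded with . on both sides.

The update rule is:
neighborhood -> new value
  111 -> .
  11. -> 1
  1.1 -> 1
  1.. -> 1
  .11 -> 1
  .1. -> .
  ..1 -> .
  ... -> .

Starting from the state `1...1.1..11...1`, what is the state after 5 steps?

.....1..1....11

.1...1.1.111...
..1...1.11.11..
...1...1111111.
....1..1.....11
.....1..1....11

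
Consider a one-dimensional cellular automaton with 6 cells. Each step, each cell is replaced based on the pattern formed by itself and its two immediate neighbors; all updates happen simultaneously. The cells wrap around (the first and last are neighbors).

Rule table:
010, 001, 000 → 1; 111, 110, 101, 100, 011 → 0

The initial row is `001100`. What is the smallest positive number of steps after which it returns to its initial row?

step 1: 110001
step 2: 000110
step 3: 111000
step 4: 000011
step 5: 011100
step 6: 100001
step 7: 001110
step 8: 110000
step 9: 000111
step 10: 011000
step 11: 100011
step 12: 001100

12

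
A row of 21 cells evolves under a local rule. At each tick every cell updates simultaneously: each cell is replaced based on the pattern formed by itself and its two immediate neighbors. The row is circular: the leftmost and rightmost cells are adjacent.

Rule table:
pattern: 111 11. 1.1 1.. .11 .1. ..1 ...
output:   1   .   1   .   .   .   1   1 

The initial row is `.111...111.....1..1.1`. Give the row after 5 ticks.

.1..1..1.1..1..1.1.1.

1.1..11.1..1111..1.1.
.1..1..1..1.11..1.1.1
1..1..1..1.1...1.1.1.
..1..1..1.1..11.1.1.1
.1..1..1.1..1..1.1.1.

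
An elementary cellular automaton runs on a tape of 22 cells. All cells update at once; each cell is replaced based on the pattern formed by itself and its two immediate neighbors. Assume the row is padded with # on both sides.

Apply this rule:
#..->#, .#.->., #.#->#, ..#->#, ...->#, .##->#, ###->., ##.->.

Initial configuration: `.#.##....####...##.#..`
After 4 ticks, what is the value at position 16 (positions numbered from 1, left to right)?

#.##.#####...####.#.##
.##.##....####...#.##.
##.##.#####...###.##.#
..##.##....####..##.##
position 16 holds .

.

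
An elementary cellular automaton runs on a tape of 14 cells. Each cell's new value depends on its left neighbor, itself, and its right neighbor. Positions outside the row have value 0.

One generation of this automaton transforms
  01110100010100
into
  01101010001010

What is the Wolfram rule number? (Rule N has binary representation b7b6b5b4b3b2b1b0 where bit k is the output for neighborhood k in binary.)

184

position 2: 111 → 1  (bit 7 = 1)
position 3: 110 → 0  (bit 6 = 0)
position 4: 101 → 1  (bit 5 = 1)
position 6: 100 → 1  (bit 4 = 1)
position 1: 011 → 1  (bit 3 = 1)
position 5: 010 → 0  (bit 2 = 0)
position 0: 001 → 0  (bit 1 = 0)
position 7: 000 → 0  (bit 0 = 0)
bits b7..b0 = 10111000 = 184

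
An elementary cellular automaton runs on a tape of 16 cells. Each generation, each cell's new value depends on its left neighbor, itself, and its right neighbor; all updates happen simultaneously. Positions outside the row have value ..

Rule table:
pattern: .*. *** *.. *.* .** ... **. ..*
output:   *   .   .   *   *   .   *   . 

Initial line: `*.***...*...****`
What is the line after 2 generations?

*.***...*...*..*

***.*...*...*..*
*.***...*...*..*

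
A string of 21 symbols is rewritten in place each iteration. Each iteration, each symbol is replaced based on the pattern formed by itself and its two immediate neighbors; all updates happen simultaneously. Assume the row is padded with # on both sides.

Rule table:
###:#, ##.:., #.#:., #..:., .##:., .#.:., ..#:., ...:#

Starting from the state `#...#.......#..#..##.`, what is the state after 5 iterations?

iteration 1: ..#...#####..........
iteration 2: ....#..###..########.
iteration 3: .##.....#....######..
iteration 4: ....###...##..####...
iteration 5: .##..#..#......##..#.

.##..#..#......##..#.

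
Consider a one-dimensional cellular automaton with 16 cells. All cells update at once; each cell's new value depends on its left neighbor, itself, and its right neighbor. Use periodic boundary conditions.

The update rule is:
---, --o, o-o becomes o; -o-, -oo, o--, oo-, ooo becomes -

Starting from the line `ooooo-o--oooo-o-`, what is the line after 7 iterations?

--o-----o--o---o

iteration 1: -----o--o----o-o
iteration 2: -oooo--o--ooo-o-
iteration 3: o-----o--o---o--
iteration 4: --oooo--o--oo--o
iteration 5: -o-----o--o---o-
iteration 6: o--oooo--o--oo--
iteration 7: --o-----o--o---o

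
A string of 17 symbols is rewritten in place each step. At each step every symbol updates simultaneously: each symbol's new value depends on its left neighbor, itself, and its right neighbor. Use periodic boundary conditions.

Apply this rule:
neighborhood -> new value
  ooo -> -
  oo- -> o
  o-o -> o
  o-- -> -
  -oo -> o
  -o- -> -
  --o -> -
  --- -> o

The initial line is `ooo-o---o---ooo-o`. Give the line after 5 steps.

-oo---ooo-oo----o

--oo--o---o-o-ooo
--oo----o--o-oo-o
--oo-oo-----oooo-
o-ooooo-ooo-o--o-
-oo---ooo-oo----o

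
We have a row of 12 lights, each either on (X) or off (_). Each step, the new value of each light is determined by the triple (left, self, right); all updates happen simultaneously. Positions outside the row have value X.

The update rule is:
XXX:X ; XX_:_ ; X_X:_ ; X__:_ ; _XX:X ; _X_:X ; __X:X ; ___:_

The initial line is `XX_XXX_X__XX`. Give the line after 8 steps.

_X_X_XXXXXXX

X__XX__X_XXX
__XX__XX_XXX
_XX__XX__XXX
_X__XX__XXXX
_X_XX__XXXXX
_X_X__XXXXXX
_X_X_XXXXXXX
_X_X_XXXXXXX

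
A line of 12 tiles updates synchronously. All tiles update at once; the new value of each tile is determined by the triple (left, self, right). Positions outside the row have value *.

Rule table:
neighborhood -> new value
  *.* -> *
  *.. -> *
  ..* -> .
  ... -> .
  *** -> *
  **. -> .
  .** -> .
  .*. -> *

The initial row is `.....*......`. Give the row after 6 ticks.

*....**.....
.*.....*....
***....**...
**.*.....*..
*.***....**.
.*.*.*.....*

.*.*.*.....*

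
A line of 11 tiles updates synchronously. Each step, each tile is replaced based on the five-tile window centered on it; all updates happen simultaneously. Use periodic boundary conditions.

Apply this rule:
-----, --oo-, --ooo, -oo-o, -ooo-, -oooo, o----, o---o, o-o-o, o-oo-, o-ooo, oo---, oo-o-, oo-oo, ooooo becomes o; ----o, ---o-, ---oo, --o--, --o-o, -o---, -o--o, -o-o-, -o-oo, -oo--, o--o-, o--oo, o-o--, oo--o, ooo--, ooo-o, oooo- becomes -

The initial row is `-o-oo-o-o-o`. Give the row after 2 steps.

-o-oooo-o-o
-o-oo--oo-o

-o-oo--oo-o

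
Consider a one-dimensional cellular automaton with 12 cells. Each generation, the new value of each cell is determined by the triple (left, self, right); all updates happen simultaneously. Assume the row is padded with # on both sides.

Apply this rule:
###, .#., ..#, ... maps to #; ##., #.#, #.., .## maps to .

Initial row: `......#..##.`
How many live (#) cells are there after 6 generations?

.######.#...
..####..#.##
.#.##..##..#
.#....#...#.
.#.####.###.
.#..##...#..
count of #: 4

4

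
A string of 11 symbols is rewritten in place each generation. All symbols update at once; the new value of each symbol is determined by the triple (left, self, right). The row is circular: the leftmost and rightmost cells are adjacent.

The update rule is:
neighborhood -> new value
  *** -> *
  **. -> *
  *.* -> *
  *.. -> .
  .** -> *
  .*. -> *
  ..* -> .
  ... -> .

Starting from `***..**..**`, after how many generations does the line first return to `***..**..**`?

1

***..**..**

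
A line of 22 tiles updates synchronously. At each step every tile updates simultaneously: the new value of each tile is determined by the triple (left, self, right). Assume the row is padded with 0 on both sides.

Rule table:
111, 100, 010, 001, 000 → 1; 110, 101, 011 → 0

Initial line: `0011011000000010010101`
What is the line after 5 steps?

1111100100011101111111

1100000111111111110101
0011111011111111100101
1101110001111111011101
0000101110111110001001
1111100100011101111111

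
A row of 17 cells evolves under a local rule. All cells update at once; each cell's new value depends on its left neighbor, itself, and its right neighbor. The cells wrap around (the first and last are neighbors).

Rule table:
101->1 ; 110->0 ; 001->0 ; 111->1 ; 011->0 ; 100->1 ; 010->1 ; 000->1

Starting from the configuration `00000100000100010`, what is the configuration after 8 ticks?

tick 1: 11110111110111011
tick 2: 11101011101010101
tick 3: 11011101011111110
tick 4: 00101011101111101
tick 5: 10111101010111011
tick 6: 01011011111010101
tick 7: 11100101110111111
tick 8: 11010110101011111

11010110101011111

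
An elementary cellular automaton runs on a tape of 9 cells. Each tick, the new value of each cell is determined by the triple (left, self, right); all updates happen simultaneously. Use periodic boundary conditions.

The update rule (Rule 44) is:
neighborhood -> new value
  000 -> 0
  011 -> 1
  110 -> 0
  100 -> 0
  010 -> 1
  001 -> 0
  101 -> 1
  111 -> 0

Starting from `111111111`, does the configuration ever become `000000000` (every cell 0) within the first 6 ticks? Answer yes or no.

yes

000000000
all cells are 0 at tick 1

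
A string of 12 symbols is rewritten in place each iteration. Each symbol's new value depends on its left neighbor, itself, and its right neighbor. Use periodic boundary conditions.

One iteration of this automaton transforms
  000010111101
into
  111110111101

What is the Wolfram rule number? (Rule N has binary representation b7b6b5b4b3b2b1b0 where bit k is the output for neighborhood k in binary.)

position 7: 111 → 1  (bit 7 = 1)
position 9: 110 → 1  (bit 6 = 1)
position 5: 101 → 0  (bit 5 = 0)
position 0: 100 → 1  (bit 4 = 1)
position 6: 011 → 1  (bit 3 = 1)
position 4: 010 → 1  (bit 2 = 1)
position 3: 001 → 1  (bit 1 = 1)
position 1: 000 → 1  (bit 0 = 1)
bits b7..b0 = 11011111 = 223

223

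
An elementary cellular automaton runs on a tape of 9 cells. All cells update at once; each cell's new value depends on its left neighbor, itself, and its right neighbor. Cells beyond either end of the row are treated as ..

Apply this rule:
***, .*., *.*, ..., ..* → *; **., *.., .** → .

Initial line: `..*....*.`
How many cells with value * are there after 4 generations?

***.****.
.*.*.**..
*****...*
.***..***
count of *: 6

6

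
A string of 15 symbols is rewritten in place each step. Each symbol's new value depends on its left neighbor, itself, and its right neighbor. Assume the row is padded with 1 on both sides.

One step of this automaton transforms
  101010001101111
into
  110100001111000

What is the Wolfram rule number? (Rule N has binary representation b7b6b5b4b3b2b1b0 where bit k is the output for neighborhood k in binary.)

position 12: 111 → 0  (bit 7 = 0)
position 0: 110 → 1  (bit 6 = 1)
position 1: 101 → 1  (bit 5 = 1)
position 5: 100 → 0  (bit 4 = 0)
position 8: 011 → 1  (bit 3 = 1)
position 2: 010 → 0  (bit 2 = 0)
position 7: 001 → 0  (bit 1 = 0)
position 6: 000 → 0  (bit 0 = 0)
bits b7..b0 = 01101000 = 104

104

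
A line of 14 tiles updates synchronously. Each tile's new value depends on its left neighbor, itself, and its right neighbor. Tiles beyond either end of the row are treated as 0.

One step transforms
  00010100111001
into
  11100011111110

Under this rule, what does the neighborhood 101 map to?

0

At position 4 the neighborhood is 101; the next row has 0 there.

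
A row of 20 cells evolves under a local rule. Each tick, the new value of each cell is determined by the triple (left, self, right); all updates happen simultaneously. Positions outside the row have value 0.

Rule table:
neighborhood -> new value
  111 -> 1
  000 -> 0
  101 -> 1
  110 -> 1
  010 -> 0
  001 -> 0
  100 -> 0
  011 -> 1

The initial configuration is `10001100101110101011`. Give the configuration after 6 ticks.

00001100011111010111
00001100011111101111
00001100011111111111
00001100011111111111  (fixed point — unchanged through tick 6)

00001100011111111111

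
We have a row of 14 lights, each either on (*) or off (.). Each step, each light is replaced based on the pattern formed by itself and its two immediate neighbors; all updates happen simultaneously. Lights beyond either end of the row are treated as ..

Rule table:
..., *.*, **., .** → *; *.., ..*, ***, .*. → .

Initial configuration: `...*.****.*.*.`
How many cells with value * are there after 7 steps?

9

**..**..**.*..
**..**..***..*
**..**..*.*...
**..**...*..**
**..**.*....**
**..***..**.**
**..*.*..*****
count of *: 9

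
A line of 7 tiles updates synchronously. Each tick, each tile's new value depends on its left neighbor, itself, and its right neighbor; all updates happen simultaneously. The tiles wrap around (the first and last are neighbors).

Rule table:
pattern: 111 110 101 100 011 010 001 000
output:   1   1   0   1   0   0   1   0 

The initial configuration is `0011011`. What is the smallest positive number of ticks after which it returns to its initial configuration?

14

tick 1: 1101001
tick 2: 1100110
tick 3: 0111010
tick 4: 1011001
tick 5: 1001110
tick 6: 0110110
tick 7: 1010011
tick 8: 1001101
tick 9: 1110100
tick 10: 0110011
tick 11: 0011101
tick 12: 1101100
tick 13: 0100111
tick 14: 0011011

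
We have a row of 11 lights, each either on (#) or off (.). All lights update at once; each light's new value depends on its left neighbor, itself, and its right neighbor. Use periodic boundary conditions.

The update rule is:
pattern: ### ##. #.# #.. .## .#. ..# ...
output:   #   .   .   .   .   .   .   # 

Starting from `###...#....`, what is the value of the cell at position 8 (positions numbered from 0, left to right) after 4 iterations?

iteration 1: .#..#...##.
iteration 2: ......#....
iteration 3: #####...###
iteration 4: ####..#..##
position 8 holds .

.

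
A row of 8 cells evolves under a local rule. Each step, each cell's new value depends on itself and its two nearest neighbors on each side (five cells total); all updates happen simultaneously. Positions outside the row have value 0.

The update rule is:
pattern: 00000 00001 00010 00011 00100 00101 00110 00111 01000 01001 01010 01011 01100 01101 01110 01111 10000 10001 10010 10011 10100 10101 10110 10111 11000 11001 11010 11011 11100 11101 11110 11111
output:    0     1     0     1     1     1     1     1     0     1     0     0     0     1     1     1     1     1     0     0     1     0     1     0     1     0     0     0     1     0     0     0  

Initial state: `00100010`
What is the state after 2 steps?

10101010
10000010

10000010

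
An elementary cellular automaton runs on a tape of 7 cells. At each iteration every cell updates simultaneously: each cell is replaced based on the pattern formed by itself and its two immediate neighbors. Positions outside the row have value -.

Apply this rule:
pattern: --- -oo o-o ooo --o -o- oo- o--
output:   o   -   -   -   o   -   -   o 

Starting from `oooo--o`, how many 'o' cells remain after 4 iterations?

----oo-
oooo--o  (repeats iteration 0; period 2)
iteration 4: oooo--o
count of o: 5

5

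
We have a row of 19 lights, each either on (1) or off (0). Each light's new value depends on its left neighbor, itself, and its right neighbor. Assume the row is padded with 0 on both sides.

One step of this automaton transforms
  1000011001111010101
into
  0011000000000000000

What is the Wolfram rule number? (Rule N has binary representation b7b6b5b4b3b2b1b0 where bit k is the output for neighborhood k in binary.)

1

position 10: 111 → 0  (bit 7 = 0)
position 6: 110 → 0  (bit 6 = 0)
position 13: 101 → 0  (bit 5 = 0)
position 1: 100 → 0  (bit 4 = 0)
position 5: 011 → 0  (bit 3 = 0)
position 0: 010 → 0  (bit 2 = 0)
position 4: 001 → 0  (bit 1 = 0)
position 2: 000 → 1  (bit 0 = 1)
bits b7..b0 = 00000001 = 1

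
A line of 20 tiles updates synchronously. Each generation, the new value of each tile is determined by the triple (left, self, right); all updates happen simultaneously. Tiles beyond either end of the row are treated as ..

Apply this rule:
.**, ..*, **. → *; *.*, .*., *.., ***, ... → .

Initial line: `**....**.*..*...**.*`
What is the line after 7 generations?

**...***...*...***..
**..**.*..*...**.*..
**.***...*...***....
**.*.*..*...**.*....
**.....*...***......
**....*...**.*......
**...*...***........

**...*...***........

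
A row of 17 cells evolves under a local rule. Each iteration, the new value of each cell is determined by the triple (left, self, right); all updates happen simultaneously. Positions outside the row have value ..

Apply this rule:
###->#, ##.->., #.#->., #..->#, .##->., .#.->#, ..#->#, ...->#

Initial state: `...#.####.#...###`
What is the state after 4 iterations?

######..#####..##

iteration 1: ####..##..####.#.
iteration 2: .##.##..##.##..##
iteration 3: #.....##.....##..
iteration 4: ######..#####..##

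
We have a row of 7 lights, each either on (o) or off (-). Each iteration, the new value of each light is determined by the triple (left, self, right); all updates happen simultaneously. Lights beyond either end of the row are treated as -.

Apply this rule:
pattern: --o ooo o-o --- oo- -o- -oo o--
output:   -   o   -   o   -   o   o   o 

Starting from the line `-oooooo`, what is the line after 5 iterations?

-o--o-o

-ooooo-
-oooo-o
-ooo--o
-oo-o-o
-o--o-o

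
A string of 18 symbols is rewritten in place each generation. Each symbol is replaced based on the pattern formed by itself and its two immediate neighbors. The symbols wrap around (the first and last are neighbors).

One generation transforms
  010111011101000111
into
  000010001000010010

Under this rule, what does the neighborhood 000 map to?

At position 13 the neighborhood is 000; the next row has 1 there.

1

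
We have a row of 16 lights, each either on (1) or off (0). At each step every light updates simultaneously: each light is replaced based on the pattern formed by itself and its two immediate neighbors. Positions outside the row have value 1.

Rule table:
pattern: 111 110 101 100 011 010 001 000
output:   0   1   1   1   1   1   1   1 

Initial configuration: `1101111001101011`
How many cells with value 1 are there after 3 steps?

step 1: 0111001111111110
step 2: 1101111000000011
step 3: 0111001111111110
count of 1: 12

12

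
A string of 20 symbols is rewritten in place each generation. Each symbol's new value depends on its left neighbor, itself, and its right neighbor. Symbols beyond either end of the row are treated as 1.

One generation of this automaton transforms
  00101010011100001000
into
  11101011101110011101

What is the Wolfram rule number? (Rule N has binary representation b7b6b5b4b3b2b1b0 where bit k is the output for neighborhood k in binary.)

position 10: 111 → 1  (bit 7 = 1)
position 11: 110 → 1  (bit 6 = 1)
position 3: 101 → 0  (bit 5 = 0)
position 0: 100 → 1  (bit 4 = 1)
position 9: 011 → 0  (bit 3 = 0)
position 2: 010 → 1  (bit 2 = 1)
position 1: 001 → 1  (bit 1 = 1)
position 13: 000 → 0  (bit 0 = 0)
bits b7..b0 = 11010110 = 214

214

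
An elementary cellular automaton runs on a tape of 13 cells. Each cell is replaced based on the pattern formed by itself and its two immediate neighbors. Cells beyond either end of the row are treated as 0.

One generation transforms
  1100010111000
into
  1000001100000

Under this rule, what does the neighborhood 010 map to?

0

At position 5 the neighborhood is 010; the next row has 0 there.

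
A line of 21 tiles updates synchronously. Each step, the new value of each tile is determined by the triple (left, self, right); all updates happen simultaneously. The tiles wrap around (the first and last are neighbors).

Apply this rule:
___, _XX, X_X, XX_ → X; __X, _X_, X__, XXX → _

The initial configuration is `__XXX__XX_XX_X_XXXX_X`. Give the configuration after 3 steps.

__X_X__XXXXXX_XX__XX_
X__X___X____XXXX__XX_
_____X___XX_X__X__XXX

_____X___XX_X__X__XXX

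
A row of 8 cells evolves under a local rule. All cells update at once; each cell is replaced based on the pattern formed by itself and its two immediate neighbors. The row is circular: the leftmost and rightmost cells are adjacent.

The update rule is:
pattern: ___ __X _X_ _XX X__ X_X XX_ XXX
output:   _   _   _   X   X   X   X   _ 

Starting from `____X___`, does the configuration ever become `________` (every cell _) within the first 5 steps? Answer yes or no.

step 1: _____X__
step 2: ______X_
step 3: _______X
step 4: X_______
step 5: _X______
step 5 is _X______, still not uniform _

no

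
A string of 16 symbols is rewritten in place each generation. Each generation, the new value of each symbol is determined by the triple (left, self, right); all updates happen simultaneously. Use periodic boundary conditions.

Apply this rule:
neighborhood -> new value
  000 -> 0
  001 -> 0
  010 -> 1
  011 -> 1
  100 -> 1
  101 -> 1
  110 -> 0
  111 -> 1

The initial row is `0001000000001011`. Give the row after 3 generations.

1001100000001110
1101010000001101
1011111000001011

1011111000001011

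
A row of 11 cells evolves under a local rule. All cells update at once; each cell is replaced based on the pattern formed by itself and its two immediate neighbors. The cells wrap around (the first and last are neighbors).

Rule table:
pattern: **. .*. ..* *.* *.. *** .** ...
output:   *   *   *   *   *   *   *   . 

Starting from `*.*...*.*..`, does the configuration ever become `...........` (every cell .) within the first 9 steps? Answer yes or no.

no

step 1: ****.******
step 2: ***********
step 3: ***********  (fixed point — unchanged through step 9)
step 9 is ***********, still not uniform .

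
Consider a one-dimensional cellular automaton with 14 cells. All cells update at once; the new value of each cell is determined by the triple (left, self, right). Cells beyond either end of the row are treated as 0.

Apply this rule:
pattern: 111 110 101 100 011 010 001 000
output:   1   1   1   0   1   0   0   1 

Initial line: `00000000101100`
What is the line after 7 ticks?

11111110011110

tick 1: 11111110011101
tick 2: 11111110011110
tick 3: 11111110011110  (fixed point — unchanged through tick 7)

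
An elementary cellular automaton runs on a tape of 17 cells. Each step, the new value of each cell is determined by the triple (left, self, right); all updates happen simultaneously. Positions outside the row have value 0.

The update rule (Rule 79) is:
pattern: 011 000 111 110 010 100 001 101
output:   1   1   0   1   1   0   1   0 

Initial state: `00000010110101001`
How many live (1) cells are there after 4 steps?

9

11111110110101011
10000010110101011
10111110110101011
10100010110101011
count of 1: 9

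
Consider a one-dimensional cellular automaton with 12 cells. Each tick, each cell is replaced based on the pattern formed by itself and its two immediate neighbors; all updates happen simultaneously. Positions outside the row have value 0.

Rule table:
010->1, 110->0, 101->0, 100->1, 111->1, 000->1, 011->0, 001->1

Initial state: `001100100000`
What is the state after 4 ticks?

tick 1: 110011111111
tick 2: 001101111110
tick 3: 110000111101
tick 4: 001111011001

001111011001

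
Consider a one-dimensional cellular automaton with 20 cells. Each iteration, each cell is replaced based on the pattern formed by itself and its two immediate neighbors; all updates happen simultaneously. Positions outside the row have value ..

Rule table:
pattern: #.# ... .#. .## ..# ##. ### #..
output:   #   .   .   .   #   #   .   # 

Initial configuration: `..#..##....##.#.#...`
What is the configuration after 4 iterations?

.#.##.##..#.##.#.#..
#.#.##.###.#.##.#.#.
.#.#.##..##.#.##.#.#
#.#.#.###.##.#.##.#.

#.#.#.###.##.#.##.#.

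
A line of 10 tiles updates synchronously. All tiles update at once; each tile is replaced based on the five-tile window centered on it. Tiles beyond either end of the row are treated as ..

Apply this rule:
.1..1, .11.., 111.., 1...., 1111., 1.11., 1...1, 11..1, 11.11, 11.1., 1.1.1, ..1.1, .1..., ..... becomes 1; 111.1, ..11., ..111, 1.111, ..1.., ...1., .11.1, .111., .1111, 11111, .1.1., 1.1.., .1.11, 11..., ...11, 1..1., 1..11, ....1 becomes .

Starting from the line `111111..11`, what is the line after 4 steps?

.1..11.1..

....111..1
11....11..
.1.1...1.1
.1..11.1..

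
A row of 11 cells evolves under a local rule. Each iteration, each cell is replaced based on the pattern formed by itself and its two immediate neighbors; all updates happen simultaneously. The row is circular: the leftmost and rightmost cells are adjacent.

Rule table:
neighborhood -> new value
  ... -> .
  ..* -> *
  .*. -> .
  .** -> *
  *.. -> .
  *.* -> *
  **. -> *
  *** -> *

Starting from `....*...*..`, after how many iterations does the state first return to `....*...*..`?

...*...*...
..*...*....
.*...*.....
*...*......
...*......*
..*......*.
.*......*..
*......*...
......*...*
.....*...*.
....*...*..

11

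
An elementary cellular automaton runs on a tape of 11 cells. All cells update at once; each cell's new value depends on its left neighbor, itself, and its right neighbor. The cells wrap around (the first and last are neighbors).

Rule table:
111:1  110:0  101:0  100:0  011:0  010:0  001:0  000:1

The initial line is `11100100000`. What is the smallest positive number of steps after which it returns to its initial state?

01000001110
00011100100
11001000001
10000011100
00111001000
10010000011
00000111001
01110010000
00100000111
00001110010
11100100000

11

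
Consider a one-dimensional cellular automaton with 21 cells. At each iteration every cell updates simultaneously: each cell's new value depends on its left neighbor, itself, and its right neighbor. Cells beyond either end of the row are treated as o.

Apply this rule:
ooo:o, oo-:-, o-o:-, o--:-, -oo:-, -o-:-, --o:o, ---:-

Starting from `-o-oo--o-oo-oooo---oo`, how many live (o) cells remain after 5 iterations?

4

------o------oo---o-o
-----o------o----o---
----o------o----o---o
---o------o----o---o-
--o------o----o---o--
count of o: 4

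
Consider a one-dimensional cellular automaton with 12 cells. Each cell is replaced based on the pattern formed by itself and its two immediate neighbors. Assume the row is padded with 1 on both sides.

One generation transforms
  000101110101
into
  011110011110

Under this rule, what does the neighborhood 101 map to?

1

At position 4 the neighborhood is 101; the next row has 1 there.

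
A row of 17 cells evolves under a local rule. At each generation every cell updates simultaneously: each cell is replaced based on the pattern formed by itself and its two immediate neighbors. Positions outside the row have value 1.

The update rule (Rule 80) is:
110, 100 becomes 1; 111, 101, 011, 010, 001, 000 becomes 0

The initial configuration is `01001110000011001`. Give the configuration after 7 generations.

00100011000001100
10010001100000110
11001000110000010
01100100011000000
00110010001100000
10011001000110000
11001100100011000

11001100100011000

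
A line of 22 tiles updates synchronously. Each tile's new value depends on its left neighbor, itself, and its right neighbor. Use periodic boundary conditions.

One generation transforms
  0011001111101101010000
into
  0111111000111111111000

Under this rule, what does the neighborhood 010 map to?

1

At position 15 the neighborhood is 010; the next row has 1 there.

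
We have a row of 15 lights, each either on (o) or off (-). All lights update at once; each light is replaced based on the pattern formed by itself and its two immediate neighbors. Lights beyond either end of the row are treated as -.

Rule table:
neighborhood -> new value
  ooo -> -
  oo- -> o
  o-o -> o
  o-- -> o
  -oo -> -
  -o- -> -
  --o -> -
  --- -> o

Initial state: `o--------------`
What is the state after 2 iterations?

-oooooooooooooo
--------------o

--------------o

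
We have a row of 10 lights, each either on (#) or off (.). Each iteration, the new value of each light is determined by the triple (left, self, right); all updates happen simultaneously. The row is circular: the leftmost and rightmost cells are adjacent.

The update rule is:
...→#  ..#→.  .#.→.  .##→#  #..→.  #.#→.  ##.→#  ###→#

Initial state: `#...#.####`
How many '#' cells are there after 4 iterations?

#.#...####
#...#.####  (repeats iteration 0; period 2)
iteration 4: #...#.####
count of #: 6

6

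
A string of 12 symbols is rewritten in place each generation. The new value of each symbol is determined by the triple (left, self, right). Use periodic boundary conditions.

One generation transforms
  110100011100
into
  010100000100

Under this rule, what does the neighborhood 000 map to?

0

At position 5 the neighborhood is 000; the next row has 0 there.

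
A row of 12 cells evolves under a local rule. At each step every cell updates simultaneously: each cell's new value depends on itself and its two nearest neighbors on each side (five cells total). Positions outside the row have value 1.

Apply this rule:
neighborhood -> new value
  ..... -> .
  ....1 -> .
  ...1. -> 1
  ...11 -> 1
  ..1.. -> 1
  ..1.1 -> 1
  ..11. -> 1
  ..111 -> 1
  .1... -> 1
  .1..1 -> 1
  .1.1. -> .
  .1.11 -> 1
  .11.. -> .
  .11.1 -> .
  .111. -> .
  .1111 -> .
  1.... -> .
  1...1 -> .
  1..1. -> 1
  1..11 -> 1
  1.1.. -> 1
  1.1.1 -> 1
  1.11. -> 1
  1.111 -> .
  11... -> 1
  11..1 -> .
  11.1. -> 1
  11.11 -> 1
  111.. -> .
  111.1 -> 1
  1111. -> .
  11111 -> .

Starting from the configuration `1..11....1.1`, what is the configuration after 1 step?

..11.1..111.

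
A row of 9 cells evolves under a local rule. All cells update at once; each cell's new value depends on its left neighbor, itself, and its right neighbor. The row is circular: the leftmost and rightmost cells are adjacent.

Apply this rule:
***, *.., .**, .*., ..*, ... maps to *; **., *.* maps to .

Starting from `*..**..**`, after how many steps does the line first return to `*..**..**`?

.***.****
.**..***.
**.****.*
*..***..*
.****.***
.***..**.
***.***.*
**..**..*
*.***.***
..**..***
***.****.
**..***..
*.****.**
..***..**
****.***.
***..**..
**.***.**
*..**..**

18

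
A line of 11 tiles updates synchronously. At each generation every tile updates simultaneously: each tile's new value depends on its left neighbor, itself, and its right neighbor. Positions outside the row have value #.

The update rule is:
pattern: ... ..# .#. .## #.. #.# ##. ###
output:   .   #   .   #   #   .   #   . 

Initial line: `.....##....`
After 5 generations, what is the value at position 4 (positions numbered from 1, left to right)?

#...####..#
##.##..####
.#.#####...
...#...##.#
#.#.#.###.#
position 4 holds .

.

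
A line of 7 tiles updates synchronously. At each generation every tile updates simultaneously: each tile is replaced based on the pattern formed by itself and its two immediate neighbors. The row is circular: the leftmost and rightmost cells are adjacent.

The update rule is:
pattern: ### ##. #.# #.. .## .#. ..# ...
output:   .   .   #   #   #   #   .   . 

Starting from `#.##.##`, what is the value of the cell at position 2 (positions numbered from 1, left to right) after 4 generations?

.

generation 1: .##.##.
generation 2: .#.##.#
generation 3: ####.##
generation 4: ....##.
position 2 holds .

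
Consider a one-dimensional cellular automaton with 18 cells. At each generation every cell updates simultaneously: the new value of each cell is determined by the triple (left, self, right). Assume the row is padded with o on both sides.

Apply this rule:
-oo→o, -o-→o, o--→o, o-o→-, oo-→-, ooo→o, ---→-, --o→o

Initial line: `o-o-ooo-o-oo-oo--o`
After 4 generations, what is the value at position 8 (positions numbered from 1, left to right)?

-

generation 1: --o-oo--o-o--o-ooo
generation 2: ooo-o-ooo-oooo-ooo
generation 3: oo--o-oo--ooo--ooo
generation 4: o-ooo-o-oooo-ooooo
position 8 holds -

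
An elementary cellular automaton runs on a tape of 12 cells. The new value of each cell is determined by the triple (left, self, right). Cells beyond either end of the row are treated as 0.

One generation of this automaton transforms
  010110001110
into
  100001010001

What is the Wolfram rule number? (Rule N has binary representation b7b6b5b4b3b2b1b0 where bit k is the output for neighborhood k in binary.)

position 9: 111 → 0  (bit 7 = 0)
position 4: 110 → 0  (bit 6 = 0)
position 2: 101 → 0  (bit 5 = 0)
position 5: 100 → 1  (bit 4 = 1)
position 3: 011 → 0  (bit 3 = 0)
position 1: 010 → 0  (bit 2 = 0)
position 0: 001 → 1  (bit 1 = 1)
position 6: 000 → 0  (bit 0 = 0)
bits b7..b0 = 00010010 = 18

18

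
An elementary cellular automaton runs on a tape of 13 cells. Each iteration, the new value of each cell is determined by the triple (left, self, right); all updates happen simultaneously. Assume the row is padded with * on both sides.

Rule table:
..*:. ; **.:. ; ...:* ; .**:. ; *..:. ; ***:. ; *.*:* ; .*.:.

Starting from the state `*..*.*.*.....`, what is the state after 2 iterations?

....*.*..***.
.**..*......*

.**..*......*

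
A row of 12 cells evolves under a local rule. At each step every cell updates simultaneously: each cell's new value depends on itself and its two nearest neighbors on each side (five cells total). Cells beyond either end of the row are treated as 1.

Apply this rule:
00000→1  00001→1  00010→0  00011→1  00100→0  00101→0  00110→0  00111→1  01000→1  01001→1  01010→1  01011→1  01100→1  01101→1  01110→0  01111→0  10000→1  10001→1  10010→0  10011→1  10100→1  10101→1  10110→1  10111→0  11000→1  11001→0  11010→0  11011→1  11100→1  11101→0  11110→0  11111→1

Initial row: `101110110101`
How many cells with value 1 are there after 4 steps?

7

010001110110
011111001111
100101011011
100011111100
count of 1: 7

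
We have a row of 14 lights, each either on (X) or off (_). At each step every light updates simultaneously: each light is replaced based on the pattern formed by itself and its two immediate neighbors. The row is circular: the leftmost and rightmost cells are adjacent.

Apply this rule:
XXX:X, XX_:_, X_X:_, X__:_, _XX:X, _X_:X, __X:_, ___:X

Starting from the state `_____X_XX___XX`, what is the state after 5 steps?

_XXX_X_X__X_X_
_XX__X_X__X_X_
_X___X_X__X_X_
_X_X_X_X__X_X_
_X_X_X_X__X_X_

_X_X_X_X__X_X_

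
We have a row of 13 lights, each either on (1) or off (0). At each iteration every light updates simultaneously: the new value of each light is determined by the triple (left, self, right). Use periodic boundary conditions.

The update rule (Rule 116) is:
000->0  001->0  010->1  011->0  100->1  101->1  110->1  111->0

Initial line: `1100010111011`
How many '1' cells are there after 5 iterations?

6

iteration 1: 0110011001100
iteration 2: 0011001100110
iteration 3: 0001100110011
iteration 4: 1000110011001
iteration 5: 1100011001100
count of 1: 6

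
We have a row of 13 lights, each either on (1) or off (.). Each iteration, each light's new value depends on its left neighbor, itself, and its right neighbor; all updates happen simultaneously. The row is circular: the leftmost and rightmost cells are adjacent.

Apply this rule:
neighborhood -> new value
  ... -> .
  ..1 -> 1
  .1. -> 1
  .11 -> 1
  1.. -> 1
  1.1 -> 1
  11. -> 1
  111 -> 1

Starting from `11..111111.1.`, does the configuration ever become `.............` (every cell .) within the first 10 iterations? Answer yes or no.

1111111111111
1111111111111  (fixed point — unchanged through iteration 10)
iteration 10 is 1111111111111, still not uniform .

no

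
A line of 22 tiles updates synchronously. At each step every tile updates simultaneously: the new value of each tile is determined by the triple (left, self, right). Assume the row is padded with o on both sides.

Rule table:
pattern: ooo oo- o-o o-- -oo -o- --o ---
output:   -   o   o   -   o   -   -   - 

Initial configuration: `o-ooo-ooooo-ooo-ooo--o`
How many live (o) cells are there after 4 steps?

9

step 1: ooo-ooo---ooo-ooo-o--o
step 2: --ooo-o---o-ooo-oo---o
step 3: --o-oo-----oo-oooo---o
step 4: ---ooo-----oooo--o---o
count of o: 9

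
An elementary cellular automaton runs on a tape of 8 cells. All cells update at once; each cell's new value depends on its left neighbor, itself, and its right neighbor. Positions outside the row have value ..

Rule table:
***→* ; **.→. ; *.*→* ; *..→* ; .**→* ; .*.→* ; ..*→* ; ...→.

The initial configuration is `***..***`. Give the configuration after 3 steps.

*****.**

step 1: **.****.
step 2: *.****.*
step 3: *****.**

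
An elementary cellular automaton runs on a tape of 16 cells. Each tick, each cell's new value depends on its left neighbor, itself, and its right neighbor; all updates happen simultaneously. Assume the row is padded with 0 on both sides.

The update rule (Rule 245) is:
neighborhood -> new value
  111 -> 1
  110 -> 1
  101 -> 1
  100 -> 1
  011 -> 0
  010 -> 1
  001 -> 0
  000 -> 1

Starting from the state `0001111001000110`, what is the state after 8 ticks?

tick 1: 1100111101110011
tick 2: 0110011110111001
tick 3: 0011001111011101
tick 4: 1001100111101111
tick 5: 1100110011110111
tick 6: 0110011001111011
tick 7: 0011001100111101
tick 8: 1001100110011111

1001100110011111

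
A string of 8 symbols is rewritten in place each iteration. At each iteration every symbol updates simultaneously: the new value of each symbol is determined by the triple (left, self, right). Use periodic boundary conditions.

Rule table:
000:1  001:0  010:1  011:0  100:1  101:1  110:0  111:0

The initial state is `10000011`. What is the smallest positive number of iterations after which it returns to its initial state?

16

01111000
00000111
11110000
00001110
11100001
00011100
11000011
00111000
10000111
01110000
00001111
11100000
00011110
11000001
00111100
10000011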